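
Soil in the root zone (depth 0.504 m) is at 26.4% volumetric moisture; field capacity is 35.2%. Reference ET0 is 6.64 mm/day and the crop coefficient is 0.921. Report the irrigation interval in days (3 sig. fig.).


Approach: apply soil-water budget scheduling, SMD = (FC-theta)/100*depth*1000; ETc = ET0*Kc; interval = SMD/ETc.
Step 1 — soil moisture deficit:
  SMD = (35.2 - 26.4)/100 * 0.504 * 1000 = 44.352 mm
Step 2 — daily crop ET (ETc = ET0*Kc):
  ETc = 6.64 * 0.921 = 6.1154 mm/day
Step 3 — irrigation interval (SMD/ETc):
  interval = 44.352 / 6.1154 = 7.25 days
Therefore the irrigation interval = 7.25 days.


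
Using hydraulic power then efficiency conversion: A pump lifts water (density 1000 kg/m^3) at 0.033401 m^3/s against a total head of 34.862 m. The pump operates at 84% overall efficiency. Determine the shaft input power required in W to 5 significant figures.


Approach: apply hydraulic power then efficiency conversion, P = rho*g*Q*H; P_in = P/eta.
Step 1 — hydraulic power (P = rho*g*Q*H):
  P = 1000 * 9.81 * 0.033401 * 34.862 = 11423.02 W
Step 2 — input power: P_in = P/eta = 11423.02 / 0.84 = 13599 W
Therefore the shaft input power required = 13599 W.


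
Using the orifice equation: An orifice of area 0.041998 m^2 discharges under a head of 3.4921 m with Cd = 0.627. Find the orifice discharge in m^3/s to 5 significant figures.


Approach: apply the orifice equation, Q = Cd*A*sqrt(2*g*h).
Q = 0.627 * 0.041998 * sqrt(2*9.81*3.4921) = 0.21797 m^3/s
Therefore the orifice discharge = 0.21797 m^3/s.


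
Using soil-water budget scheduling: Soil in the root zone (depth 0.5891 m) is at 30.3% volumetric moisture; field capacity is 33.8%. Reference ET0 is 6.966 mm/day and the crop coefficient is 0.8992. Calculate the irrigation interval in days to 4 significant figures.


Approach: apply soil-water budget scheduling, SMD = (FC-theta)/100*depth*1000; ETc = ET0*Kc; interval = SMD/ETc.
Step 1 — soil moisture deficit:
  SMD = (33.8 - 30.3)/100 * 0.5891 * 1000 = 20.6185 mm
Step 2 — daily crop ET (ETc = ET0*Kc):
  ETc = 6.966 * 0.8992 = 6.26383 mm/day
Step 3 — irrigation interval (SMD/ETc):
  interval = 20.6185 / 6.26383 = 3.292 days
Therefore the irrigation interval = 3.292 days.


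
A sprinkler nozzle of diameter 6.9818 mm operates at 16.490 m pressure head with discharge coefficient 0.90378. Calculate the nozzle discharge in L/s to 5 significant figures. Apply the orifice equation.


Approach: apply the orifice equation, Q = Cd*A*sqrt(2*g*h), A = pi*(d/2)^2.
A = pi*(6.9818e-3/2)^2 = 3.828465e-05 m^2
Q = 0.90378 * 3.828465e-05 * sqrt(2*9.81*16.490) * 1000 = 0.62237 L/s
Therefore the nozzle discharge = 0.62237 L/s.


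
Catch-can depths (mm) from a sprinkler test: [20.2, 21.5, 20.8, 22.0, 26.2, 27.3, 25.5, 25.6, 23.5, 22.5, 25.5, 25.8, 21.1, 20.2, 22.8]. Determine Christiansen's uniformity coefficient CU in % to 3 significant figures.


Approach: apply Christiansen's uniformity coefficient, CU = (1 - mean_abs_deviation/mean)*100.
mean = 23.367 mm
mean |d_i - mean| = 2.1111 mm
CU = (1 - 2.1111/23.367)*100 = 91.0 %
Therefore Christiansen's uniformity coefficient CU = 91.0 %.


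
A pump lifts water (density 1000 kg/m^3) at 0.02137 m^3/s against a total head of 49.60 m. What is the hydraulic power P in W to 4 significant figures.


Approach: apply the hydraulic power relation, P = rho*g*Q*H.
P = 1000 * 9.81 * 0.02137 * 49.60 = 10400 W
Therefore the hydraulic power P = 10400 W.


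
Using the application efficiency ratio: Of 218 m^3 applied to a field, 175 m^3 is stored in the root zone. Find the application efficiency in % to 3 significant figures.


Approach: apply the application efficiency ratio, Ea = (stored/applied)*100.
Ea = (175/218)*100 = 80.3 %
Therefore the application efficiency = 80.3 %.


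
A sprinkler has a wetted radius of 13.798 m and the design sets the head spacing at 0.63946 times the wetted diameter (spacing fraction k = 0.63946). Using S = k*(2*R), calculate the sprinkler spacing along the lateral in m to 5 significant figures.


S = 0.63946 * (2 * 13.798) = 17.647 m
Therefore the sprinkler spacing along the lateral = 17.647 m.


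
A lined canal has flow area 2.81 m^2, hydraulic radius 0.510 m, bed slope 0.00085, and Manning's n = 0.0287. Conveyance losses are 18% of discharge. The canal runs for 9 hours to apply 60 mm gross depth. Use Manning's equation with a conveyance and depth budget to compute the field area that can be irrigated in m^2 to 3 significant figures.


Approach: apply Manning's equation with a conveyance and depth budget, Q = (1/n)*A*R^(2/3)*S^(1/2); Q_field = Q*(1-loss); Area = Q_field*t/(d/1000).
Step 1 — canal discharge (Manning's equation):
  Q = (1/0.0287) * 2.81 * 0.510^(2/3) * 0.00085^(1/2) = 1.8221 m^3/s
Step 2 — delivered flow: Q_field = 1.8221*(1 - 18/100) = 1.4942 m^3/s
Step 3 — volume delivered: V = 1.4942 * 9*3600 = 48410 m^3
Step 4 — area served: A = V / (depth/1000) = 48410 / 0.06 = 807000 m^2
Therefore the field area that can be irrigated = 807000 m^2.


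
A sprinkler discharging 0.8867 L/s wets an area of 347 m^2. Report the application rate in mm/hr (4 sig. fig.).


Approach: apply the application rate relation, rate = (Q/A)*3600.
rate = (0.8867 / 347) * 3600 = 9.199 mm/hr
Therefore the application rate = 9.199 mm/hr.


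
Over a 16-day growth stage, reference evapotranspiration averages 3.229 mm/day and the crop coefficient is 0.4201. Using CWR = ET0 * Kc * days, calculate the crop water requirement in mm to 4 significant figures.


CWR = 3.229 * 0.4201 * 16 = 21.70 mm
Therefore the crop water requirement = 21.70 mm.


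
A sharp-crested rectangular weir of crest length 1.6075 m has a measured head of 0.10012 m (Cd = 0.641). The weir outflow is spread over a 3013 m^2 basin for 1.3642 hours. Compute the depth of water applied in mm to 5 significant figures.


Approach: apply the rectangular weir equation with a volume-to-depth conversion, Q = (2/3)*Cd*L*sqrt(2g)*H^1.5; d = Q*t/A * 1000.
Step 1 — weir discharge:
  Q = (2/3)*0.641*1.6075*sqrt(2*9.81)*0.10012^1.5 = 0.09639367 m^3/s
Step 2 — volume: V = 0.09639367 * 1.3642*3600 = 473.4009 m^3
Step 3 — depth: d = V/A * 1000 = 473.4009/3013 * 1000 = 157.12 mm
Therefore the depth of water applied = 157.12 mm.


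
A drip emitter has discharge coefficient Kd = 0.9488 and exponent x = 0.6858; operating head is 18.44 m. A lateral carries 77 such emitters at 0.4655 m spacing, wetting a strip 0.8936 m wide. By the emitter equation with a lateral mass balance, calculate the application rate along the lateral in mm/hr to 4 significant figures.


Approach: apply the emitter equation with a lateral mass balance, q = Kd*h^x; Q = n*q; rate = Q/(n*spacing*width).
Step 1 — single emitter flow (q = Kd*h^x):
  q = 0.9488 * 18.44^0.6858 = 7.00218 L/hr
Step 2 — total lateral flow: Q = 77 * 7.00218 = 539.168 L/hr
Step 3 — wetted area: A = 77 * 0.4655 * 0.8936 = 32.0298 m^2
Step 4 — application rate: Q/A = 539.168/32.0298 = 16.83 mm/hr
Therefore the application rate along the lateral = 16.83 mm/hr.


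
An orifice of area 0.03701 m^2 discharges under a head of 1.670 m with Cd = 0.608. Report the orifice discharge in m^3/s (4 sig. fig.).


Approach: apply the orifice equation, Q = Cd*A*sqrt(2*g*h).
Q = 0.608 * 0.03701 * sqrt(2*9.81*1.670) = 0.1288 m^3/s
Therefore the orifice discharge = 0.1288 m^3/s.


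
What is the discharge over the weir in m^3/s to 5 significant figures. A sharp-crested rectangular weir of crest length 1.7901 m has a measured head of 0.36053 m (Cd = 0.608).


Approach: apply the rectangular weir equation, Q = (2/3)*Cd*L*sqrt(2g)*H^1.5.
Q = (2/3)*0.608*1.7901*sqrt(2*9.81)*0.36053^1.5 = 0.69575 m^3/s
Therefore the discharge over the weir = 0.69575 m^3/s.


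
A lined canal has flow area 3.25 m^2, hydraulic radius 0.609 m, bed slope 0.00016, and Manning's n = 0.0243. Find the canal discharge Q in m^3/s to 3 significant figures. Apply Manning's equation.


Approach: apply Manning's equation, Q = (1/n)*A*R^(2/3)*S^(1/2).
Q = (1/0.0243) * 3.25 * 0.609^(2/3) * 0.00016^(1/2) = 1.22 m^3/s
Therefore the canal discharge Q = 1.22 m^3/s.


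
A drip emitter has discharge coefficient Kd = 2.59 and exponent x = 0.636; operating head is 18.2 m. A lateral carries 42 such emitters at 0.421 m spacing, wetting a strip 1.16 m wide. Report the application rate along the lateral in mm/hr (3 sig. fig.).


Approach: apply the emitter equation with a lateral mass balance, q = Kd*h^x; Q = n*q; rate = Q/(n*spacing*width).
Step 1 — single emitter flow (q = Kd*h^x):
  q = 2.59 * 18.2^0.636 = 16.395 L/hr
Step 2 — total lateral flow: Q = 42 * 16.395 = 688.58 L/hr
Step 3 — wetted area: A = 42 * 0.421 * 1.16 = 20.511 m^2
Step 4 — application rate: Q/A = 688.58/20.511 = 33.6 mm/hr
Therefore the application rate along the lateral = 33.6 mm/hr.


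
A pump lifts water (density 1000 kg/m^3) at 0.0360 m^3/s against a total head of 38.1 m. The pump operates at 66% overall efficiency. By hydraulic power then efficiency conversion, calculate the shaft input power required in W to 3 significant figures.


Approach: apply hydraulic power then efficiency conversion, P = rho*g*Q*H; P_in = P/eta.
Step 1 — hydraulic power (P = rho*g*Q*H):
  P = 1000 * 9.81 * 0.0360 * 38.1 = 13455 W
Step 2 — input power: P_in = P/eta = 13455 / 0.66 = 20400 W
Therefore the shaft input power required = 20400 W.


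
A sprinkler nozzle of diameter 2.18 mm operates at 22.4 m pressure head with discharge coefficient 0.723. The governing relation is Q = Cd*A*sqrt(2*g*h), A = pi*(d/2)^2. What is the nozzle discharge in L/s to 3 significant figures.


A = pi*(2.18e-3/2)^2 = 3.7325e-06 m^2
Q = 0.723 * 3.7325e-06 * sqrt(2*9.81*22.4) * 1000 = 0.0566 L/s
Therefore the nozzle discharge = 0.0566 L/s.


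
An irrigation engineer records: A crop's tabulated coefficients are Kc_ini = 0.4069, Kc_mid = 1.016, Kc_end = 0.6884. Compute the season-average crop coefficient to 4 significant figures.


Approach: apply a simple seasonal average, Kc_avg = (Kc_ini + Kc_mid + Kc_end)/3.
Kc_avg = (0.4069 + 1.016 + 0.6884)/3 = 0.7038
Therefore the season-average crop coefficient = 0.7038.


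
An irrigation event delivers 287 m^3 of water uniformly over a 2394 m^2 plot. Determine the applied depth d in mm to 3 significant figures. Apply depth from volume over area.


Approach: apply depth from volume over area, d = (V/A)*1000.
d = (287 / 2394) * 1000 = 120 mm
Therefore the applied depth d = 120 mm.


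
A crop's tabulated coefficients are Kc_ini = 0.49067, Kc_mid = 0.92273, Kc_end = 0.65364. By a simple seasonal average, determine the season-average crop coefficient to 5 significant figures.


Approach: apply a simple seasonal average, Kc_avg = (Kc_ini + Kc_mid + Kc_end)/3.
Kc_avg = (0.49067 + 0.92273 + 0.65364)/3 = 0.68901
Therefore the season-average crop coefficient = 0.68901.


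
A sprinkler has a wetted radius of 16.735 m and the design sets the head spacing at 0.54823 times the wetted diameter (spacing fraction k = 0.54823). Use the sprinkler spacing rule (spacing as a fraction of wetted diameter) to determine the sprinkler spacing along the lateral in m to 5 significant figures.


Approach: apply the sprinkler spacing rule (spacing as a fraction of wetted diameter), S = k*(2*R).
S = 0.54823 * (2 * 16.735) = 18.349 m
Therefore the sprinkler spacing along the lateral = 18.349 m.


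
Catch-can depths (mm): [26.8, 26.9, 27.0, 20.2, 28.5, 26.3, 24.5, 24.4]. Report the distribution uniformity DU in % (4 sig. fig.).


Approach: apply the low-quarter distribution uniformity, DU = (mean of lowest quarter of readings / overall mean)*100.
sorted lowest 2 of 8: [20.2, 24.4] -> mean = 22.3000 mm
overall mean = 25.5750 mm
DU = (22.3000/25.5750)*100 = 87.19 %
Therefore the distribution uniformity DU = 87.19 %.


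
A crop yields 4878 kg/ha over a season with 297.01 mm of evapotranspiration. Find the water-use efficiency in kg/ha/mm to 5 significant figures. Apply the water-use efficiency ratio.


Approach: apply the water-use efficiency ratio, WUE = yield/ET.
WUE = 4878 / 297.01 = 16.424 kg/ha/mm
Therefore the water-use efficiency = 16.424 kg/ha/mm.


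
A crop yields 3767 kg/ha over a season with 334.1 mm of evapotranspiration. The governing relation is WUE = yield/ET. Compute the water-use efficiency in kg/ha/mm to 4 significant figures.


WUE = 3767 / 334.1 = 11.28 kg/ha/mm
Therefore the water-use efficiency = 11.28 kg/ha/mm.


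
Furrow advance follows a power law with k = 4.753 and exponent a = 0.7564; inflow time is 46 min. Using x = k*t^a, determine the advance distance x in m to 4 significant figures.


x = 4.753 * 46^0.7564 = 86.04 m
Therefore the advance distance x = 86.04 m.


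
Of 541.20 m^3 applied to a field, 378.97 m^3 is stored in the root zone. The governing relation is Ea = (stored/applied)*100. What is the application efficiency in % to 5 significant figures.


Ea = (378.97/541.20)*100 = 70.024 %
Therefore the application efficiency = 70.024 %.


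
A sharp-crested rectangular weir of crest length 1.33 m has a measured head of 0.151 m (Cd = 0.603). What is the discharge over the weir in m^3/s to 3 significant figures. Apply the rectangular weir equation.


Approach: apply the rectangular weir equation, Q = (2/3)*Cd*L*sqrt(2g)*H^1.5.
Q = (2/3)*0.603*1.33*sqrt(2*9.81)*0.151^1.5 = 0.139 m^3/s
Therefore the discharge over the weir = 0.139 m^3/s.


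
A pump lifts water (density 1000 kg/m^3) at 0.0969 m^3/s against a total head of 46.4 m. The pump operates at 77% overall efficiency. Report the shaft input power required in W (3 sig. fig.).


Approach: apply hydraulic power then efficiency conversion, P = rho*g*Q*H; P_in = P/eta.
Step 1 — hydraulic power (P = rho*g*Q*H):
  P = 1000 * 9.81 * 0.0969 * 46.4 = 44107 W
Step 2 — input power: P_in = P/eta = 44107 / 0.77 = 57300 W
Therefore the shaft input power required = 57300 W.


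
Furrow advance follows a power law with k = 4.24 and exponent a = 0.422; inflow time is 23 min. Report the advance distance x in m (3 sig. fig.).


Approach: apply the power-law advance function, x = k*t^a.
x = 4.24 * 23^0.422 = 15.9 m
Therefore the advance distance x = 15.9 m.


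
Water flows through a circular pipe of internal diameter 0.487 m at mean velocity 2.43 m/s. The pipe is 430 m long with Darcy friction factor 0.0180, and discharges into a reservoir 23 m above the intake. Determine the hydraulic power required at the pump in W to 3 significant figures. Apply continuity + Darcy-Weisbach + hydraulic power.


Approach: apply continuity + Darcy-Weisbach + hydraulic power, Q = A*v; hf = f*(L/D)*(v^2/(2g)); H = static + hf; P = rho*g*Q*H.
Step 1 — flow rate (continuity, Q = A*v):
  A = pi*(0.487/2)^2 = 0.18627 m^2
  Q = 0.18627 * 2.43 = 0.45264 m^3/s
Step 2 — friction head loss (Darcy-Weisbach):
  hf = 0.0180 * (430/0.487) * (2.43^2 / (2*9.81))
  hf = 4.7833 m
Step 3 — total head: H = 23 + 4.7833 = 27.783 m
Step 4 — hydraulic power (P = rho*g*Q*H):
  P = 1000 * 9.81 * 0.45264 * 27.783 = 123000 W
Therefore the hydraulic power required at the pump = 123000 W.


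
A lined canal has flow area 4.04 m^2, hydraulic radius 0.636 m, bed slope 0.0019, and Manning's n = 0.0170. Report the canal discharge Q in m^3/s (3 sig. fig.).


Approach: apply Manning's equation, Q = (1/n)*A*R^(2/3)*S^(1/2).
Q = (1/0.0170) * 4.04 * 0.636^(2/3) * 0.0019^(1/2) = 7.66 m^3/s
Therefore the canal discharge Q = 7.66 m^3/s.


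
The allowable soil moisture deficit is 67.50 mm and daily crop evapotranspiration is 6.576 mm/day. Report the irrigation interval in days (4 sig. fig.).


Approach: apply the irrigation interval relation, interval = SMD / ETc.
interval = 67.50 / 6.576 = 10.26 days
Therefore the irrigation interval = 10.26 days.


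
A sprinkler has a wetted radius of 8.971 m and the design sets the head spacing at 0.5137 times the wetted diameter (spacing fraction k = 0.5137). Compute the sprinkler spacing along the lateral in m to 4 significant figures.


Approach: apply the sprinkler spacing rule (spacing as a fraction of wetted diameter), S = k*(2*R).
S = 0.5137 * (2 * 8.971) = 9.217 m
Therefore the sprinkler spacing along the lateral = 9.217 m.


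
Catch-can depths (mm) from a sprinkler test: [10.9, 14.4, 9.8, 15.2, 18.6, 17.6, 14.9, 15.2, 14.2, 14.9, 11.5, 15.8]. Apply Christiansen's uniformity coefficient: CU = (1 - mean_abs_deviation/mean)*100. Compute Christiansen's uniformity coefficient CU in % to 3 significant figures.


mean = 14.417 mm
mean |d_i - mean| = 1.8806 mm
CU = (1 - 1.8806/14.417)*100 = 87.0 %
Therefore Christiansen's uniformity coefficient CU = 87.0 %.


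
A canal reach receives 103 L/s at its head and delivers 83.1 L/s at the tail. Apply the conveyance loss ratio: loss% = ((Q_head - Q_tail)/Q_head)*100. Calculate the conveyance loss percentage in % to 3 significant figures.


loss = ((103 - 83.1)/103)*100 = 19.3 %
Therefore the conveyance loss percentage = 19.3 %.


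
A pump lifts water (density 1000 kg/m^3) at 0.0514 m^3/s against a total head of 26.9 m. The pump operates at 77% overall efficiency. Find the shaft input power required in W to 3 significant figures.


Approach: apply hydraulic power then efficiency conversion, P = rho*g*Q*H; P_in = P/eta.
Step 1 — hydraulic power (P = rho*g*Q*H):
  P = 1000 * 9.81 * 0.0514 * 26.9 = 13564 W
Step 2 — input power: P_in = P/eta = 13564 / 0.77 = 17600 W
Therefore the shaft input power required = 17600 W.


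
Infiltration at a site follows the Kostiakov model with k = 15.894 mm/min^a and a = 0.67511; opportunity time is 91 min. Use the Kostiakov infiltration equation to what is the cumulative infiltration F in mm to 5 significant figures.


Approach: apply the Kostiakov infiltration equation, F = k*t^a.
F = 15.894 * 91^0.67511 = 334.04 mm
Therefore the cumulative infiltration F = 334.04 mm.


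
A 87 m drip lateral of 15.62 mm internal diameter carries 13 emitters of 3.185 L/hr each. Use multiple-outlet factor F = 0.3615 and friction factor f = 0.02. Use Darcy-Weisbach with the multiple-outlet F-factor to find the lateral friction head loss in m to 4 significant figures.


Approach: apply Darcy-Weisbach with the multiple-outlet F-factor, Q = n*q/(3600*1000) m^3/s; v = Q/A; hf = F*f*(L/D)*(v^2/(2g)).
Q = 13*3.185/(3600*1000) = 1.15014e-05 m^3/s
A = pi*(15.62e-3/2)^2 = 1.91625e-04 m^2, so v = Q/A = 0.0600203 m/s
hf = 0.3615*0.02*(87/0.01562)*(0.0600203^2/(2*9.81)) = 0.007394 m
Therefore the lateral friction head loss = 0.007394 m.


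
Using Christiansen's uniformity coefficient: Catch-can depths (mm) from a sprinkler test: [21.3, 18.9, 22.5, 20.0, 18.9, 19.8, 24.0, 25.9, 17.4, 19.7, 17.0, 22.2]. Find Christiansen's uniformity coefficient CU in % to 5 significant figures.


Approach: apply Christiansen's uniformity coefficient, CU = (1 - mean_abs_deviation/mean)*100.
mean = 20.63333 mm
mean |d_i - mean| = 2.122222 mm
CU = (1 - 2.122222/20.63333)*100 = 89.715 %
Therefore Christiansen's uniformity coefficient CU = 89.715 %.


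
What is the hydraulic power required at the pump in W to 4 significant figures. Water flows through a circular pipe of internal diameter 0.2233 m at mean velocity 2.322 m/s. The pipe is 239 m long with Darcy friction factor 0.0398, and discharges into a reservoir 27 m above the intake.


Approach: apply continuity + Darcy-Weisbach + hydraulic power, Q = A*v; hf = f*(L/D)*(v^2/(2g)); H = static + hf; P = rho*g*Q*H.
Step 1 — flow rate (continuity, Q = A*v):
  A = pi*(0.2233/2)^2 = 0.0391622 m^2
  Q = 0.0391622 * 2.322 = 0.0909347 m^3/s
Step 2 — friction head loss (Darcy-Weisbach):
  hf = 0.0398 * (239/0.2233) * (2.322^2 / (2*9.81))
  hf = 11.7062 m
Step 3 — total head: H = 27 + 11.7062 = 38.7062 m
Step 4 — hydraulic power (P = rho*g*Q*H):
  P = 1000 * 9.81 * 0.0909347 * 38.7062 = 34530 W
Therefore the hydraulic power required at the pump = 34530 W.


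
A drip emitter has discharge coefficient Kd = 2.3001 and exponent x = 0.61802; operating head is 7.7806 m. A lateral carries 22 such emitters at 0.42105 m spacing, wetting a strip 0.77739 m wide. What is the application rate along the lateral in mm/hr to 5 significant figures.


Approach: apply the emitter equation with a lateral mass balance, q = Kd*h^x; Q = n*q; rate = Q/(n*spacing*width).
Step 1 — single emitter flow (q = Kd*h^x):
  q = 2.3001 * 7.7806^0.61802 = 8.173548 L/hr
Step 2 — total lateral flow: Q = 22 * 8.173548 = 179.8181 L/hr
Step 3 — wetted area: A = 22 * 0.42105 * 0.77739 = 7.201041 m^2
Step 4 — application rate: Q/A = 179.8181/7.201041 = 24.971 mm/hr
Therefore the application rate along the lateral = 24.971 mm/hr.


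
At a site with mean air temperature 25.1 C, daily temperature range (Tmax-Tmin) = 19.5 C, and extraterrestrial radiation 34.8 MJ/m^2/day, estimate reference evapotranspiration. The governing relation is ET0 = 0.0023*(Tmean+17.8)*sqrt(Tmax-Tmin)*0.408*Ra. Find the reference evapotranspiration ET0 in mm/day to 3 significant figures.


ET0 = 0.0023*(25.1+17.8)*sqrt(19.5)*0.408*34.8 = 6.19 mm/day
Therefore the reference evapotranspiration ET0 = 6.19 mm/day.


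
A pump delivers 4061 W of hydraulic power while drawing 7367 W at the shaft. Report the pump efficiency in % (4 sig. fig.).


Approach: apply the efficiency ratio, eta = (P_out/P_in)*100.
eta = (4061 / 7367) * 100 = 55.12 %
Therefore the pump efficiency = 55.12 %.


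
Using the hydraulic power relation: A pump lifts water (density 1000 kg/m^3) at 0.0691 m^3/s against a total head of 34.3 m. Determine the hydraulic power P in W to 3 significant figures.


Approach: apply the hydraulic power relation, P = rho*g*Q*H.
P = 1000 * 9.81 * 0.0691 * 34.3 = 23300 W
Therefore the hydraulic power P = 23300 W.


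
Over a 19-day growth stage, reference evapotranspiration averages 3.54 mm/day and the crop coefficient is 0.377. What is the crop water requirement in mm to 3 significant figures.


Approach: apply the crop water requirement relation, CWR = ET0 * Kc * days.
CWR = 3.54 * 0.377 * 19 = 25.4 mm
Therefore the crop water requirement = 25.4 mm.


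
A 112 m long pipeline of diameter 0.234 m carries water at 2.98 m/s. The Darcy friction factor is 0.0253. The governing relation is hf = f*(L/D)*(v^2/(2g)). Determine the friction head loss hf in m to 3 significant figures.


hf = 0.0253 * (112/0.234) * (2.98^2 / (2*9.81))
hf = 5.48 m
Therefore the friction head loss hf = 5.48 m.


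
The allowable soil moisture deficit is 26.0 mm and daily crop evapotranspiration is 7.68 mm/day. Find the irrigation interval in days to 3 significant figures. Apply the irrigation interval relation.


Approach: apply the irrigation interval relation, interval = SMD / ETc.
interval = 26.0 / 7.68 = 3.39 days
Therefore the irrigation interval = 3.39 days.


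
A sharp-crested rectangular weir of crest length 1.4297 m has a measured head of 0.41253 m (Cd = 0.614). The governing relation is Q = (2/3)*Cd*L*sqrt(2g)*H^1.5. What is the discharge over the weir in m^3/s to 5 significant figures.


Q = (2/3)*0.614*1.4297*sqrt(2*9.81)*0.41253^1.5 = 0.68684 m^3/s
Therefore the discharge over the weir = 0.68684 m^3/s.


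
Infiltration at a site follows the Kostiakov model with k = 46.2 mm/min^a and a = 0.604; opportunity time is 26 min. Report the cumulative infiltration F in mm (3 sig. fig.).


Approach: apply the Kostiakov infiltration equation, F = k*t^a.
F = 46.2 * 26^0.604 = 331 mm
Therefore the cumulative infiltration F = 331 mm.


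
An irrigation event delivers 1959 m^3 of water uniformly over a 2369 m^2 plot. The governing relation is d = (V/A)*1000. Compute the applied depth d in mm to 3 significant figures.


d = (1959 / 2369) * 1000 = 827 mm
Therefore the applied depth d = 827 mm.


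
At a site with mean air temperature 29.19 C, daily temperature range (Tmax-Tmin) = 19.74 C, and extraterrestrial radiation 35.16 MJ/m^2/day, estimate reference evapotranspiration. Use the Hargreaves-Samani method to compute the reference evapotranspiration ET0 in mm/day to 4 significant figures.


Approach: apply the Hargreaves-Samani method, ET0 = 0.0023*(Tmean+17.8)*sqrt(Tmax-Tmin)*0.408*Ra.
ET0 = 0.0023*(29.19+17.8)*sqrt(19.74)*0.408*35.16 = 6.888 mm/day
Therefore the reference evapotranspiration ET0 = 6.888 mm/day.


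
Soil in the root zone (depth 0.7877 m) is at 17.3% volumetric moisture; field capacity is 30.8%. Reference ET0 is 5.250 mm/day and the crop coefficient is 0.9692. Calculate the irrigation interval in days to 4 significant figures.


Approach: apply soil-water budget scheduling, SMD = (FC-theta)/100*depth*1000; ETc = ET0*Kc; interval = SMD/ETc.
Step 1 — soil moisture deficit:
  SMD = (30.8 - 17.3)/100 * 0.7877 * 1000 = 106.340 mm
Step 2 — daily crop ET (ETc = ET0*Kc):
  ETc = 5.250 * 0.9692 = 5.08830 mm/day
Step 3 — irrigation interval (SMD/ETc):
  interval = 106.340 / 5.08830 = 20.90 days
Therefore the irrigation interval = 20.90 days.


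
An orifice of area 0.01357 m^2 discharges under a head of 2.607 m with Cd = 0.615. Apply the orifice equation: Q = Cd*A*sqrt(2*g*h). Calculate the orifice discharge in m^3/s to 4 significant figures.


Q = 0.615 * 0.01357 * sqrt(2*9.81*2.607) = 0.05969 m^3/s
Therefore the orifice discharge = 0.05969 m^3/s.


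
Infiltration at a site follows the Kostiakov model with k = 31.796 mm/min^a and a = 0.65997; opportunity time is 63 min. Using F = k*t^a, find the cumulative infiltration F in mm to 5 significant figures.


F = 31.796 * 63^0.65997 = 489.65 mm
Therefore the cumulative infiltration F = 489.65 mm.


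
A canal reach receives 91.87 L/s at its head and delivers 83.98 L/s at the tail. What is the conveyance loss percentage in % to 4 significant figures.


Approach: apply the conveyance loss ratio, loss% = ((Q_head - Q_tail)/Q_head)*100.
loss = ((91.87 - 83.98)/91.87)*100 = 8.588 %
Therefore the conveyance loss percentage = 8.588 %.


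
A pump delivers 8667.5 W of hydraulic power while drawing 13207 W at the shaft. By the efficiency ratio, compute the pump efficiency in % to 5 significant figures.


Approach: apply the efficiency ratio, eta = (P_out/P_in)*100.
eta = (8667.5 / 13207) * 100 = 65.628 %
Therefore the pump efficiency = 65.628 %.


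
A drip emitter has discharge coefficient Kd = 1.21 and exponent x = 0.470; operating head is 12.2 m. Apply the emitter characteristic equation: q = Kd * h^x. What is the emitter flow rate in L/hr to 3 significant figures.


q = 1.21 * 12.2^0.470 = 3.92 L/hr
Therefore the emitter flow rate = 3.92 L/hr.


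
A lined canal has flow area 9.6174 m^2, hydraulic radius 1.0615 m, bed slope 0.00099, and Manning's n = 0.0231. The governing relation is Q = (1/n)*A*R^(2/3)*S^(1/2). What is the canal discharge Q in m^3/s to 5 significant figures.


Q = (1/0.0231) * 9.6174 * 1.0615^(2/3) * 0.00099^(1/2) = 13.631 m^3/s
Therefore the canal discharge Q = 13.631 m^3/s.


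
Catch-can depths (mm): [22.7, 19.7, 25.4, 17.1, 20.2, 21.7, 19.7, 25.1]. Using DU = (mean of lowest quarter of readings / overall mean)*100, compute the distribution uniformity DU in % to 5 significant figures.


sorted lowest 2 of 8: [17.1, 19.7] -> mean = 18.40000 mm
overall mean = 21.45000 mm
DU = (18.40000/21.45000)*100 = 85.781 %
Therefore the distribution uniformity DU = 85.781 %.


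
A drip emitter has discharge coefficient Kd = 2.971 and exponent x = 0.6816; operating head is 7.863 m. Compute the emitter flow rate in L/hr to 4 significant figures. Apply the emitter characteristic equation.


Approach: apply the emitter characteristic equation, q = Kd * h^x.
q = 2.971 * 7.863^0.6816 = 12.12 L/hr
Therefore the emitter flow rate = 12.12 L/hr.


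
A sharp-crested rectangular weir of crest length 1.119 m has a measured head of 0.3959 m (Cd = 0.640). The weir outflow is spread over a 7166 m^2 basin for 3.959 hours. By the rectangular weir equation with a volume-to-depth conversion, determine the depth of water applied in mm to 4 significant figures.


Approach: apply the rectangular weir equation with a volume-to-depth conversion, Q = (2/3)*Cd*L*sqrt(2g)*H^1.5; d = Q*t/A * 1000.
Step 1 — weir discharge:
  Q = (2/3)*0.640*1.119*sqrt(2*9.81)*0.3959^1.5 = 0.526801 m^3/s
Step 2 — volume: V = 0.526801 * 3.959*3600 = 7508.18 m^3
Step 3 — depth: d = V/A * 1000 = 7508.18/7166 * 1000 = 1048 mm
Therefore the depth of water applied = 1048 mm.


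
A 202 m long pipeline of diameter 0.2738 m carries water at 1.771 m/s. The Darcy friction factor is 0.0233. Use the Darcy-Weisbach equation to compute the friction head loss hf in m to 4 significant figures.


Approach: apply the Darcy-Weisbach equation, hf = f*(L/D)*(v^2/(2g)).
hf = 0.0233 * (202/0.2738) * (1.771^2 / (2*9.81))
hf = 2.748 m
Therefore the friction head loss hf = 2.748 m.


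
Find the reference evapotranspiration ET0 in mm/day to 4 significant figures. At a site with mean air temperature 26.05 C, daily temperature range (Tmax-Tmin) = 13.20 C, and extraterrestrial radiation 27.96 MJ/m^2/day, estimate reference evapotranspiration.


Approach: apply the Hargreaves-Samani method, ET0 = 0.0023*(Tmean+17.8)*sqrt(Tmax-Tmin)*0.408*Ra.
ET0 = 0.0023*(26.05+17.8)*sqrt(13.20)*0.408*27.96 = 4.180 mm/day
Therefore the reference evapotranspiration ET0 = 4.180 mm/day.


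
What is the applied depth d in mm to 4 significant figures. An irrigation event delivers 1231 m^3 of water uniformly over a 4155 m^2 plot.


Approach: apply depth from volume over area, d = (V/A)*1000.
d = (1231 / 4155) * 1000 = 296.3 mm
Therefore the applied depth d = 296.3 mm.


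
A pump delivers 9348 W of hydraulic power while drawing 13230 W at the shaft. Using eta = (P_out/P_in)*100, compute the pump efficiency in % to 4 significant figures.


eta = (9348 / 13230) * 100 = 70.66 %
Therefore the pump efficiency = 70.66 %.


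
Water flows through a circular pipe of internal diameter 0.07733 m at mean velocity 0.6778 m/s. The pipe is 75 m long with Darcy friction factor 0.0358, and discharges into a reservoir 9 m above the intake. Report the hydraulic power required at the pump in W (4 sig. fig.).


Approach: apply continuity + Darcy-Weisbach + hydraulic power, Q = A*v; hf = f*(L/D)*(v^2/(2g)); H = static + hf; P = rho*g*Q*H.
Step 1 — flow rate (continuity, Q = A*v):
  A = pi*(0.07733/2)^2 = 0.00469663 m^2
  Q = 0.00469663 * 0.6778 = 0.00318337 m^3/s
Step 2 — friction head loss (Darcy-Weisbach):
  hf = 0.0358 * (75/0.07733) * (0.6778^2 / (2*9.81))
  hf = 0.813018 m
Step 3 — total head: H = 9 + 0.813018 = 9.81302 m
Step 4 — hydraulic power (P = rho*g*Q*H):
  P = 1000 * 9.81 * 0.00318337 * 9.81302 = 306.4 W
Therefore the hydraulic power required at the pump = 306.4 W.


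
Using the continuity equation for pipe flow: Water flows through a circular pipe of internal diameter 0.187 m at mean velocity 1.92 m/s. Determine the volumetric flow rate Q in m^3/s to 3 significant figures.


Approach: apply the continuity equation for pipe flow, Q = A * v with A = pi*(D/2)^2.
A = pi*(0.187/2)^2 = 0.027465 m^2
Q = 0.027465 * 1.92 = 0.0527 m^3/s
Therefore the volumetric flow rate Q = 0.0527 m^3/s.


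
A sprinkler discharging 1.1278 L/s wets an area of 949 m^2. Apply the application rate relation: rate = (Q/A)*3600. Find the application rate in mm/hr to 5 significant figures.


rate = (1.1278 / 949) * 3600 = 4.2783 mm/hr
Therefore the application rate = 4.2783 mm/hr.


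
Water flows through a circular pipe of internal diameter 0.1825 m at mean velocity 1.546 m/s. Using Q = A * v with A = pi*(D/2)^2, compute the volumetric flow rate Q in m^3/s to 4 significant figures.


A = pi*(0.1825/2)^2 = 0.0261587 m^2
Q = 0.0261587 * 1.546 = 0.04044 m^3/s
Therefore the volumetric flow rate Q = 0.04044 m^3/s.


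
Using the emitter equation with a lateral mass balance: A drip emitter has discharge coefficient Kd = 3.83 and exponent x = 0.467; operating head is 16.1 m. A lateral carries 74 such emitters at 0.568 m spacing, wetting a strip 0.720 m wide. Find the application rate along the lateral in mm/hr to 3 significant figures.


Approach: apply the emitter equation with a lateral mass balance, q = Kd*h^x; Q = n*q; rate = Q/(n*spacing*width).
Step 1 — single emitter flow (q = Kd*h^x):
  q = 3.83 * 16.1^0.467 = 14.021 L/hr
Step 2 — total lateral flow: Q = 74 * 14.021 = 1037.6 L/hr
Step 3 — wetted area: A = 74 * 0.568 * 0.720 = 30.263 m^2
Step 4 — application rate: Q/A = 1037.6/30.263 = 34.3 mm/hr
Therefore the application rate along the lateral = 34.3 mm/hr.


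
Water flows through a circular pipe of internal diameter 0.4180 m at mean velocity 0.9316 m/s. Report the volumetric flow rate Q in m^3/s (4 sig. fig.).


Approach: apply the continuity equation for pipe flow, Q = A * v with A = pi*(D/2)^2.
A = pi*(0.4180/2)^2 = 0.137228 m^2
Q = 0.137228 * 0.9316 = 0.1278 m^3/s
Therefore the volumetric flow rate Q = 0.1278 m^3/s.


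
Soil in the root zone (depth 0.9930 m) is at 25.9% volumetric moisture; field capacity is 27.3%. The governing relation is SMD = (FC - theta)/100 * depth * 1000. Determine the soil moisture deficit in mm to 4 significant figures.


SMD = (27.3 - 25.9)/100 * 0.9930 * 1000 = 13.90 mm
Therefore the soil moisture deficit = 13.90 mm.


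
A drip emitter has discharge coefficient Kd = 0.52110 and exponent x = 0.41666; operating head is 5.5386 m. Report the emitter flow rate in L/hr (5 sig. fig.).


Approach: apply the emitter characteristic equation, q = Kd * h^x.
q = 0.52110 * 5.5386^0.41666 = 1.0633 L/hr
Therefore the emitter flow rate = 1.0633 L/hr.


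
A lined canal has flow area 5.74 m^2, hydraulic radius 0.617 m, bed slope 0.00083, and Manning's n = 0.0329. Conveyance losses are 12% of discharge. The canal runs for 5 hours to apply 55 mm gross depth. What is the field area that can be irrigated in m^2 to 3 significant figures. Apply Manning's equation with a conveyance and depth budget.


Approach: apply Manning's equation with a conveyance and depth budget, Q = (1/n)*A*R^(2/3)*S^(1/2); Q_field = Q*(1-loss); Area = Q_field*t/(d/1000).
Step 1 — canal discharge (Manning's equation):
  Q = (1/0.0329) * 5.74 * 0.617^(2/3) * 0.00083^(1/2) = 3.6429 m^3/s
Step 2 — delivered flow: Q_field = 3.6429*(1 - 12/100) = 3.2057 m^3/s
Step 3 — volume delivered: V = 3.2057 * 5*3600 = 57703 m^3
Step 4 — area served: A = V / (depth/1000) = 57703 / 0.055 = 1050000 m^2
Therefore the field area that can be irrigated = 1050000 m^2.


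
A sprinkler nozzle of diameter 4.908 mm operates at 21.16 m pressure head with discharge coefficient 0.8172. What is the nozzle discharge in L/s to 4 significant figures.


Approach: apply the orifice equation, Q = Cd*A*sqrt(2*g*h), A = pi*(d/2)^2.
A = pi*(4.908e-3/2)^2 = 1.89190e-05 m^2
Q = 0.8172 * 1.89190e-05 * sqrt(2*9.81*21.16) * 1000 = 0.3150 L/s
Therefore the nozzle discharge = 0.3150 L/s.


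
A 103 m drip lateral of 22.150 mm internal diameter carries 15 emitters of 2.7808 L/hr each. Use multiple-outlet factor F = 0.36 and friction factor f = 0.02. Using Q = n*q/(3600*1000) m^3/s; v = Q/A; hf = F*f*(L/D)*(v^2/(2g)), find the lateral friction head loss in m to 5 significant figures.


Q = 15*2.7808/(3600*1000) = 1.158667e-05 m^3/s
A = pi*(22.150e-3/2)^2 = 3.853340e-04 m^2, so v = Q/A = 0.03006915 m/s
hf = 0.36*0.02*(103/0.022150)*(0.03006915^2/(2*9.81)) = 0.0015429 m
Therefore the lateral friction head loss = 0.0015429 m.


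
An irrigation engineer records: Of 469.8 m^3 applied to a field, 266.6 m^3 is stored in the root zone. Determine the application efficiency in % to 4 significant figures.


Approach: apply the application efficiency ratio, Ea = (stored/applied)*100.
Ea = (266.6/469.8)*100 = 56.75 %
Therefore the application efficiency = 56.75 %.


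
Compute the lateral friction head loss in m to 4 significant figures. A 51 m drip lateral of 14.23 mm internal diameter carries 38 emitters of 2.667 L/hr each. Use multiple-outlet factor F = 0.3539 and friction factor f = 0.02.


Approach: apply Darcy-Weisbach with the multiple-outlet F-factor, Q = n*q/(3600*1000) m^3/s; v = Q/A; hf = F*f*(L/D)*(v^2/(2g)).
Q = 38*2.667/(3600*1000) = 2.81517e-05 m^3/s
A = pi*(14.23e-3/2)^2 = 1.59038e-04 m^2, so v = Q/A = 0.177013 m/s
hf = 0.3539*0.02*(51/0.01423)*(0.177013^2/(2*9.81)) = 0.04051 m
Therefore the lateral friction head loss = 0.04051 m.


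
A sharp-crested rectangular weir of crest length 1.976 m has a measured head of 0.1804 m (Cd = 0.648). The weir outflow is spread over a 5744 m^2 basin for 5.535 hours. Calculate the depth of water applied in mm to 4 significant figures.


Approach: apply the rectangular weir equation with a volume-to-depth conversion, Q = (2/3)*Cd*L*sqrt(2g)*H^1.5; d = Q*t/A * 1000.
Step 1 — weir discharge:
  Q = (2/3)*0.648*1.976*sqrt(2*9.81)*0.1804^1.5 = 0.289718 m^3/s
Step 2 — volume: V = 0.289718 * 5.535*3600 = 5772.91 m^3
Step 3 — depth: d = V/A * 1000 = 5772.91/5744 * 1000 = 1005 mm
Therefore the depth of water applied = 1005 mm.


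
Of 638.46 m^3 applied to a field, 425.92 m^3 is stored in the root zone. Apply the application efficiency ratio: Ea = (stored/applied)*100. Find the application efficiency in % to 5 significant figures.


Ea = (425.92/638.46)*100 = 66.711 %
Therefore the application efficiency = 66.711 %.


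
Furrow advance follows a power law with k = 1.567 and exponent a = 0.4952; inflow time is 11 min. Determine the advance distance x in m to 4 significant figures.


Approach: apply the power-law advance function, x = k*t^a.
x = 1.567 * 11^0.4952 = 5.138 m
Therefore the advance distance x = 5.138 m.


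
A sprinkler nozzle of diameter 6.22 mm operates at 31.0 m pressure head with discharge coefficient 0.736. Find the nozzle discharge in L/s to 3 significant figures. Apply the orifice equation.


Approach: apply the orifice equation, Q = Cd*A*sqrt(2*g*h), A = pi*(d/2)^2.
A = pi*(6.22e-3/2)^2 = 3.0386e-05 m^2
Q = 0.736 * 3.0386e-05 * sqrt(2*9.81*31.0) * 1000 = 0.552 L/s
Therefore the nozzle discharge = 0.552 L/s.


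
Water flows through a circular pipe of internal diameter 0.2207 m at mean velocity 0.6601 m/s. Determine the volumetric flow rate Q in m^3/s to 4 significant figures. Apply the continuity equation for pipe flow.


Approach: apply the continuity equation for pipe flow, Q = A * v with A = pi*(D/2)^2.
A = pi*(0.2207/2)^2 = 0.0382556 m^2
Q = 0.0382556 * 0.6601 = 0.02525 m^3/s
Therefore the volumetric flow rate Q = 0.02525 m^3/s.


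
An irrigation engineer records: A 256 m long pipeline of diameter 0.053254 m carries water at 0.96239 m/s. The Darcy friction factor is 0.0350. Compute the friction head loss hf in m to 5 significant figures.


Approach: apply the Darcy-Weisbach equation, hf = f*(L/D)*(v^2/(2g)).
hf = 0.0350 * (256/0.053254) * (0.96239^2 / (2*9.81))
hf = 7.9425 m
Therefore the friction head loss hf = 7.9425 m.


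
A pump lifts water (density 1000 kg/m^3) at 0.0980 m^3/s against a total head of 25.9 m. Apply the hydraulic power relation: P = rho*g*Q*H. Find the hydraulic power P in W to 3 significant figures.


P = 1000 * 9.81 * 0.0980 * 25.9 = 24900 W
Therefore the hydraulic power P = 24900 W.


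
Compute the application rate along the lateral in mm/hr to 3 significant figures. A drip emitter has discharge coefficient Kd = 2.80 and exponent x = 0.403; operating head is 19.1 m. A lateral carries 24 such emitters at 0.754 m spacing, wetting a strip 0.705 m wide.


Approach: apply the emitter equation with a lateral mass balance, q = Kd*h^x; Q = n*q; rate = Q/(n*spacing*width).
Step 1 — single emitter flow (q = Kd*h^x):
  q = 2.80 * 19.1^0.403 = 9.1921 L/hr
Step 2 — total lateral flow: Q = 24 * 9.1921 = 220.61 L/hr
Step 3 — wetted area: A = 24 * 0.754 * 0.705 = 12.758 m^2
Step 4 — application rate: Q/A = 220.61/12.758 = 17.3 mm/hr
Therefore the application rate along the lateral = 17.3 mm/hr.


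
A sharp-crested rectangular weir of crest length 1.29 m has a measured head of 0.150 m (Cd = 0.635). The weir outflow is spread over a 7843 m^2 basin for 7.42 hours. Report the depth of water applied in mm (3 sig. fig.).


Approach: apply the rectangular weir equation with a volume-to-depth conversion, Q = (2/3)*Cd*L*sqrt(2g)*H^1.5; d = Q*t/A * 1000.
Step 1 — weir discharge:
  Q = (2/3)*0.635*1.29*sqrt(2*9.81)*0.150^1.5 = 0.14053 m^3/s
Step 2 — volume: V = 0.14053 * 7.42*3600 = 3753.7 m^3
Step 3 — depth: d = V/A * 1000 = 3753.7/7843 * 1000 = 479 mm
Therefore the depth of water applied = 479 mm.
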